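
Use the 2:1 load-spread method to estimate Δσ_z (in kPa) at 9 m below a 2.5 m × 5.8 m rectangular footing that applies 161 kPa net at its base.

By the 2:1 method the load spreads at 1 horizontal : 2 vertical, so at depth z the loaded area has grown by z in each plan dimension:
Δσ = qBL/((B+z)(L+z)) = 161×2.5×5.8/((2.5+9)(5.8+9)) = 13.716 kPa

Δσ_z ≈ 13.7 kPa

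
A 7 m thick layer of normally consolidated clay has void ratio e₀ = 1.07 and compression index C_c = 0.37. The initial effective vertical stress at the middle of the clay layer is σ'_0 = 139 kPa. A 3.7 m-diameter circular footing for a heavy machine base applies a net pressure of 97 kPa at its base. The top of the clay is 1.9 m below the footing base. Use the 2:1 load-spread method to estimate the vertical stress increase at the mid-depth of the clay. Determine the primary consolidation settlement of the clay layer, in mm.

Mid-depth of clay below the footing base: z = 1.9 + 7/2 = 5.4 m.
Stress increase at mid-clay by the 2:1 spreading method:
Δσ ≈ qD²/(D+z)² = 97×3.7²/(3.7+5.4)² = 16.036 kPa
Final effective stress: σ'_f = σ'_0 + Δσ = 139 + 16.036 = 155.04 kPa.
Normally consolidated clay, so the full stress increment lies on the virgin compression line:
S_c = C_c·H/(1+e₀)·log₁₀(σ'_f/σ'_0) = 0.37×7/(1+1.07)×log₁₀(155.04/139)
    = 1.2512 × 0.047429 = 0.05934 m

S_c ≈ 59.3 mm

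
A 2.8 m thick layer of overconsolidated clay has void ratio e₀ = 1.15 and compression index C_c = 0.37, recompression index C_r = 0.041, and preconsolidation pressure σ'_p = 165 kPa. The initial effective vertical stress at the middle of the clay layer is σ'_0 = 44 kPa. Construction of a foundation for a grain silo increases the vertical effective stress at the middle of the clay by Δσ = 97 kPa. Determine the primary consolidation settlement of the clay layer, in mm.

Final effective stress: σ'_f = 44 + 97 = 141 kPa.
σ'_f = 141 ≤ σ'_p = 165 kPa, so the clay remains overconsolidated and only the recompression index applies:
S_c = C_r·H/(1+e₀)·log₁₀(σ'_f/σ'_0) = 0.041×2.8/2.15×log₁₀(141/44)
    = 0.053394 × 0.50577 = 0.02701 m

S_c ≈ 27 mm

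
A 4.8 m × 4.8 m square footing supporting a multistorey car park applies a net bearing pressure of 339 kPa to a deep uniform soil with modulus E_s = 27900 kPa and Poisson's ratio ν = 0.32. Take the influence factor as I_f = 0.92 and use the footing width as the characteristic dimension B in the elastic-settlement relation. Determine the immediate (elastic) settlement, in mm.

S_e ≈ 48.2 mm

Immediate (elastic) settlement: S_e = q·B·(1−ν²)/E_s · I_f.
S_e = 339 × 4.8 × (1 − 0.32²) / 27900 × 0.92
    = 339 × 4.8 × 0.8976 / 27900 × 0.92
    = 0.04816 m = 48.16 mm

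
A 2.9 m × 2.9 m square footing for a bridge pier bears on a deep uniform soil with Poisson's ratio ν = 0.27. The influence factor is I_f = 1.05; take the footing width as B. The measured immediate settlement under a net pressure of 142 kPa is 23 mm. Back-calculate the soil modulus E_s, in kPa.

E_s ≈ 17400 kPa

S_e = q·B·(1−ν²)/E_s · I_f  ⇒  E_s = q·B·(1−ν²)·I_f / S_e.
E_s = 142 × 2.9 × 0.9271 × 1.05 / 0.023 = 17430 kPa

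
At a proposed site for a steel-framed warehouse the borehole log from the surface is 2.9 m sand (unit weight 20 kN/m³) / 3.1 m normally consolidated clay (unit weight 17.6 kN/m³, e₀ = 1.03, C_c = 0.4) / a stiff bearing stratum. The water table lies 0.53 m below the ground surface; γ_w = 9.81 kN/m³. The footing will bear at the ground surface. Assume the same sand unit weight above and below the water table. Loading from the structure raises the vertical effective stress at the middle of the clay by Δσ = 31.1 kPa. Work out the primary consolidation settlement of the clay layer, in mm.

Mid-depth of clay below the ground surface: z = 2.9 + 3.1/2 = 4.45 m.
Total vertical stress at mid-clay: σ_v = 20×2.9 + 17.6×1.55 = 85.28 kPa.
Pore pressure: u = 9.81×(4.45 − 0.53) = 38.455 kPa.
Initial effective stress: σ'_0 = σ_v − u = 85.28 − 38.455 = 46.825 kPa.
Final effective stress: σ'_f = σ'_0 + Δσ = 46.825 + 31.1 = 77.925 kPa.
Normally consolidated clay, so the full stress increment lies on the virgin compression line:
S_c = C_c·H/(1+e₀)·log₁₀(σ'_f/σ'_0) = 0.4×3.1/(1+1.03)×log₁₀(77.925/46.825)
    = 0.61084 × 0.2212 = 0.1351 m

S_c ≈ 135 mm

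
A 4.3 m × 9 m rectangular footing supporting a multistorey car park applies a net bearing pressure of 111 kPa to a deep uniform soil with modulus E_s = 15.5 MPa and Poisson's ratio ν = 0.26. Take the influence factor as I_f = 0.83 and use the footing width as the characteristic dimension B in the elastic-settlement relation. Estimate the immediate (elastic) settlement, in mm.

Immediate (elastic) settlement: S_e = q·B·(1−ν²)/E_s · I_f.
E_s = 15.5 MPa = 15500 kPa.
S_e = 111 × 4.3 × (1 − 0.26²) / 15500 × 0.83
    = 111 × 4.3 × 0.9324 / 15500 × 0.83
    = 0.02383 m = 23.83 mm

S_e ≈ 23.8 mm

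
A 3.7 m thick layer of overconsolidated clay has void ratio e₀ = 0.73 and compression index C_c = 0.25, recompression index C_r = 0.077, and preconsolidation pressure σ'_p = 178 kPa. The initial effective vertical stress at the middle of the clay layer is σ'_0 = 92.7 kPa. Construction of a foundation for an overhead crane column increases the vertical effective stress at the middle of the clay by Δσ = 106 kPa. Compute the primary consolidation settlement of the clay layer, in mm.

S_c ≈ 72.2 mm

Final effective stress: σ'_f = 92.7 + 106 = 198.7 kPa.
σ'_f = 198.7 > σ'_p = 178 kPa, so the stress path crosses the preconsolidation pressure — recompression up to σ'_p, then virgin compression beyond:
S_c = H/(1+e₀)·[C_r·log₁₀(σ'_p/σ'_0) + C_c·log₁₀(σ'_f/σ'_p)]
    = 3.7/1.73 × [0.077×log₁₀(178/92.7) + 0.25×log₁₀(198.7/178)]
    = 2.1387 × [0.021817 + 0.011944] = 0.0722 m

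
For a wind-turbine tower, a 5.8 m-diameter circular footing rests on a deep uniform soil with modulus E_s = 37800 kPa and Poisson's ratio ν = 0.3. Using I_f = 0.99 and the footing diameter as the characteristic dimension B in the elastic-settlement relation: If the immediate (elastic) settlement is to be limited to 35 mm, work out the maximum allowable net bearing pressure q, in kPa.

S_e = q·B·(1−ν²)/E_s · I_f  ⇒  q = S_e·E_s / (B·(1−ν²)·I_f).
q = 0.035 × 37800 / (5.8 × 0.91 × 0.99) = 253.2 kPa

q ≈ 253 kPa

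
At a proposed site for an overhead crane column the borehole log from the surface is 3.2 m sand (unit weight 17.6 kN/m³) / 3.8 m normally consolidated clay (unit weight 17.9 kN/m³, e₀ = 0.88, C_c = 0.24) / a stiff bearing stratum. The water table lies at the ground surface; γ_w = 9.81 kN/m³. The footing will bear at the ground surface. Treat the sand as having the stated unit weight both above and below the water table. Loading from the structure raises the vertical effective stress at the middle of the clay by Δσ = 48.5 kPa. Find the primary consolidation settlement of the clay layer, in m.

S_c ≈ 0.166 m

Mid-depth of clay below the ground surface: z = 3.2 + 3.8/2 = 5.1 m.
Total vertical stress at mid-clay: σ_v = 17.6×3.2 + 17.9×1.9 = 90.33 kPa.
Pore pressure: u = 9.81×(5.1 − 0) = 50.031 kPa.
Initial effective stress: σ'_0 = σ_v − u = 90.33 − 50.031 = 40.299 kPa.
Final effective stress: σ'_f = σ'_0 + Δσ = 40.299 + 48.5 = 88.799 kPa.
Normally consolidated clay, so the full stress increment lies on the virgin compression line:
S_c = C_c·H/(1+e₀)·log₁₀(σ'_f/σ'_0) = 0.24×3.8/(1+0.88)×log₁₀(88.799/40.299)
    = 0.48511 × 0.34311 = 0.1664 m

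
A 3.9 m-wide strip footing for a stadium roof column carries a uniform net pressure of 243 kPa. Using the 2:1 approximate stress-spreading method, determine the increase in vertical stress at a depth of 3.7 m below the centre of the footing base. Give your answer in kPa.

Δσ_z ≈ 125 kPa

By the 2:1 method the load spreads at 1 horizontal : 2 vertical, so at depth z the loaded area has grown by z in each plan dimension:
Δσ = qB/(B+z) = 243×3.9/(3.9+3.7) = 124.7 kPa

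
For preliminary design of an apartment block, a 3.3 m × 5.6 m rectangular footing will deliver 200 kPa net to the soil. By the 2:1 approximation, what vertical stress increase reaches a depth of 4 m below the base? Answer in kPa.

By the 2:1 method the load spreads at 1 horizontal : 2 vertical, so at depth z the loaded area has grown by z in each plan dimension:
Δσ = qBL/((B+z)(L+z)) = 200×3.3×5.6/((3.3+4)(5.6+4)) = 52.74 kPa

Δσ_z ≈ 52.7 kPa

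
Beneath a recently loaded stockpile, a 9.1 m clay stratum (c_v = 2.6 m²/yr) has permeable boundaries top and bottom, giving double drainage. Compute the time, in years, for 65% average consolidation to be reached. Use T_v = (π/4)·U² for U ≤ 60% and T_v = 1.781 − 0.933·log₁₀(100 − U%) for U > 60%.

Drainage path length: H_d = H/2 = 4.55 m (double drainage).
U > 60%: T_v = 1.781 − 0.933·log₁₀(100 − 65) = 0.34038.
t = T_v·H_d²/c_v = 0.34038×4.55²/2.6 = 2.71 years.

t ≈ 2.71 years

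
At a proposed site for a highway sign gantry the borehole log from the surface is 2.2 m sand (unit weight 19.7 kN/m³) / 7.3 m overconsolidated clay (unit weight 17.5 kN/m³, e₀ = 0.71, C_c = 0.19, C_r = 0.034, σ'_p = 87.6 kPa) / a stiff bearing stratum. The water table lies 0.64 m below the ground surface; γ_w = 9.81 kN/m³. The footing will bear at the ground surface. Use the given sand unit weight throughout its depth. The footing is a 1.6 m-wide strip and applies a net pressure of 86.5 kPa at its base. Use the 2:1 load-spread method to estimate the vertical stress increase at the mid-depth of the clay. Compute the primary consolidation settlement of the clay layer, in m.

Mid-depth of clay below the ground surface: z = 2.2 + 7.3/2 = 5.85 m.
Total vertical stress at mid-clay: σ_v = 19.7×2.2 + 17.5×3.65 = 107.22 kPa.
Pore pressure: u = 9.81×(5.85 − 0.64) = 51.11 kPa.
Initial effective stress: σ'_0 = σ_v − u = 107.22 − 51.11 = 56.11 kPa.
Stress increase at mid-clay by the 2:1 spreading method:
Δσ = qB/(B+z) = 86.5×1.6/(1.6+5.85) = 18.577 kPa
Final effective stress: σ'_f = 56.11 + 18.577 = 74.687 kPa.
σ'_f = 74.687 ≤ σ'_p = 87.6 kPa, so the clay remains overconsolidated and only the recompression index applies:
S_c = C_r·H/(1+e₀)·log₁₀(σ'_f/σ'_0) = 0.034×7.3/1.71×log₁₀(74.687/56.11)
    = 0.14515 × 0.1242 = 0.01803 m

S_c ≈ 0.018 m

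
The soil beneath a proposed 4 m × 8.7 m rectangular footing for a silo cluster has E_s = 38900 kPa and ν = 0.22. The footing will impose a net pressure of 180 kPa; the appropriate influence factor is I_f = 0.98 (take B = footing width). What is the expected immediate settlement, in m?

Immediate (elastic) settlement: S_e = q·B·(1−ν²)/E_s · I_f.
S_e = 180 × 4 × (1 − 0.22²) / 38900 × 0.98
    = 180 × 4 × 0.9516 / 38900 × 0.98
    = 0.01726 m

S_e ≈ 0.0173 m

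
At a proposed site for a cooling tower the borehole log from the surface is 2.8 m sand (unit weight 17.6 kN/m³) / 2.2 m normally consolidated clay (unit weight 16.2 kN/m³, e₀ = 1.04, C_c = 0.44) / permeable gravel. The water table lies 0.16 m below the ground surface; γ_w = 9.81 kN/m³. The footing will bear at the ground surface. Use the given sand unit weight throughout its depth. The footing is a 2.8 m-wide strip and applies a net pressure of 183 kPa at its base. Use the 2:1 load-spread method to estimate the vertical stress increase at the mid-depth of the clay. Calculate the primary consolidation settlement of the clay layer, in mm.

S_c ≈ 259 mm

Mid-depth of clay below the ground surface: z = 2.8 + 2.2/2 = 3.9 m.
Total vertical stress at mid-clay: σ_v = 17.6×2.8 + 16.2×1.1 = 67.1 kPa.
Pore pressure: u = 9.81×(3.9 − 0.16) = 36.689 kPa.
Initial effective stress: σ'_0 = σ_v − u = 67.1 − 36.689 = 30.411 kPa.
Stress increase at mid-clay by the 2:1 spreading method:
Δσ = qB/(B+z) = 183×2.8/(2.8+3.9) = 76.478 kPa
Final effective stress: σ'_f = σ'_0 + Δσ = 30.411 + 76.478 = 106.89 kPa.
Normally consolidated clay, so the full stress increment lies on the virgin compression line:
S_c = C_c·H/(1+e₀)·log₁₀(σ'_f/σ'_0) = 0.44×2.2/(1+1.04)×log₁₀(106.89/30.411)
    = 0.47451 × 0.54591 = 0.259 m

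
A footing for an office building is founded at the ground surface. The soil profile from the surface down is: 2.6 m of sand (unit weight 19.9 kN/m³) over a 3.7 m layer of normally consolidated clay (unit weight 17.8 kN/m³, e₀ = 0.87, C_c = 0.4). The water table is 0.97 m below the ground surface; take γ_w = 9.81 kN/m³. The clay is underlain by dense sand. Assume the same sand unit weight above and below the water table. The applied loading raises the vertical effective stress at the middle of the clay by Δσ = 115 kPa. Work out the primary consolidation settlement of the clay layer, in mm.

Mid-depth of clay below the ground surface: z = 2.6 + 3.7/2 = 4.45 m.
Total vertical stress at mid-clay: σ_v = 19.9×2.6 + 17.8×1.85 = 84.67 kPa.
Pore pressure: u = 9.81×(4.45 − 0.97) = 34.139 kPa.
Initial effective stress: σ'_0 = σ_v − u = 84.67 − 34.139 = 50.531 kPa.
Final effective stress: σ'_f = σ'_0 + Δσ = 50.531 + 115 = 165.53 kPa.
Normally consolidated clay, so the full stress increment lies on the virgin compression line:
S_c = C_c·H/(1+e₀)·log₁₀(σ'_f/σ'_0) = 0.4×3.7/(1+0.87)×log₁₀(165.53/50.531)
    = 0.79144 × 0.51532 = 0.4078 m

S_c ≈ 408 mm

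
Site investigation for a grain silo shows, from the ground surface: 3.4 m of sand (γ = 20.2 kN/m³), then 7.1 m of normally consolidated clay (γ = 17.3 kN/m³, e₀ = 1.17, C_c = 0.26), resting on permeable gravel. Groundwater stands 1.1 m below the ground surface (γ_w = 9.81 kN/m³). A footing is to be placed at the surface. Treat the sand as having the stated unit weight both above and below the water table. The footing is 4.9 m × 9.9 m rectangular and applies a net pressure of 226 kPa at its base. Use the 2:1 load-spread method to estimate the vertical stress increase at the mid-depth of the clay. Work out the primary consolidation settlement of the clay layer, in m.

Mid-depth of clay below the ground surface: z = 3.4 + 7.1/2 = 6.95 m.
Total vertical stress at mid-clay: σ_v = 20.2×3.4 + 17.3×3.55 = 130.09 kPa.
Pore pressure: u = 9.81×(6.95 − 1.1) = 57.389 kPa.
Initial effective stress: σ'_0 = σ_v − u = 130.09 − 57.389 = 72.701 kPa.
Stress increase at mid-clay by the 2:1 spreading method:
Δσ = qBL/((B+z)(L+z)) = 226×4.9×9.9/((4.9+6.95)(9.9+6.95)) = 54.906 kPa
Final effective stress: σ'_f = σ'_0 + Δσ = 72.701 + 54.906 = 127.61 kPa.
Normally consolidated clay, so the full stress increment lies on the virgin compression line:
S_c = C_c·H/(1+e₀)·log₁₀(σ'_f/σ'_0) = 0.26×7.1/(1+1.17)×log₁₀(127.61/72.701)
    = 0.85069 × 0.24434 = 0.2079 m

S_c ≈ 0.208 m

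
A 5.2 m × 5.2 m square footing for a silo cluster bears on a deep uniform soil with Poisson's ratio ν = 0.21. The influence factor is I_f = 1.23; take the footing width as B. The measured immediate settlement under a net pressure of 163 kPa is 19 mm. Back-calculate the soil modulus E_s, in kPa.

E_s ≈ 52500 kPa

S_e = q·B·(1−ν²)/E_s · I_f  ⇒  E_s = q·B·(1−ν²)·I_f / S_e.
E_s = 163 × 5.2 × 0.9559 × 1.23 / 0.019 = 52450 kPa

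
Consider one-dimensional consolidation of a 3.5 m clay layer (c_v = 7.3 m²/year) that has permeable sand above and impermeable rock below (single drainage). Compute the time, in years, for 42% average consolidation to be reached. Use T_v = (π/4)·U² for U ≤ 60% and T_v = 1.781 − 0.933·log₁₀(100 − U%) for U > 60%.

Drainage path length: H_d = H = 3.5 m (single drainage).
U ≤ 60%: T_v = (π/4)·U² = (π/4)×0.42² = 0.13854.
t = T_v·H_d²/c_v = 0.13854×3.5²/7.3 = 0.2325 years.

t ≈ 0.232 years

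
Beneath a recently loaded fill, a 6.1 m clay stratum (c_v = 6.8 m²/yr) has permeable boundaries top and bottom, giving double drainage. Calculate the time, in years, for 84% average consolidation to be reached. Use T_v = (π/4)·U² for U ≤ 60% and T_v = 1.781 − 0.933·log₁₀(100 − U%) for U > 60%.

Drainage path length: H_d = H/2 = 3.05 m (double drainage).
U > 60%: T_v = 1.781 − 0.933·log₁₀(100 − 84) = 0.65756.
t = T_v·H_d²/c_v = 0.65756×3.05²/6.8 = 0.8996 years.

t ≈ 0.9 years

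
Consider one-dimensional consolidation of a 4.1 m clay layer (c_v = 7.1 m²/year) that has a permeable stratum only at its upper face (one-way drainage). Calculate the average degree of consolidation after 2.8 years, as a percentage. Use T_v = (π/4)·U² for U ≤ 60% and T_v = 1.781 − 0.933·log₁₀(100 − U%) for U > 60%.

Drainage path length: H_d = H = 4.1 m (single drainage).
T_v = c_v·t/H_d² = 7.1×2.8/4.1² = 1.1826.
T_v = 1.1826 corresponds to the U > 60% branch:
U = 1 − 10^((1.781 − T_v)/0.933)/100 = 0.9562

U ≈ 95.6 %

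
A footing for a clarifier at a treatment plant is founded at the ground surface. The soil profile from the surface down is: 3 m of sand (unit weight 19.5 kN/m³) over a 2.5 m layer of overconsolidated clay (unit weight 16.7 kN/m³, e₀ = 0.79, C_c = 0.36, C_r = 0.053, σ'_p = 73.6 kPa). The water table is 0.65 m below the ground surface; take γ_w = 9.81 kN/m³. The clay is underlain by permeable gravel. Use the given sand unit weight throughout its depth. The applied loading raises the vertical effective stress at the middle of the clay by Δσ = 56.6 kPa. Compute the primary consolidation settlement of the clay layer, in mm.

Mid-depth of clay below the ground surface: z = 3 + 2.5/2 = 4.25 m.
Total vertical stress at mid-clay: σ_v = 19.5×3 + 16.7×1.25 = 79.375 kPa.
Pore pressure: u = 9.81×(4.25 − 0.65) = 35.316 kPa.
Initial effective stress: σ'_0 = σ_v − u = 79.375 − 35.316 = 44.059 kPa.
Final effective stress: σ'_f = 44.059 + 56.6 = 100.66 kPa.
σ'_f = 100.66 > σ'_p = 73.6 kPa, so the stress path crosses the preconsolidation pressure — recompression up to σ'_p, then virgin compression beyond:
S_c = H/(1+e₀)·[C_r·log₁₀(σ'_p/σ'_0) + C_c·log₁₀(σ'_f/σ'_p)]
    = 2.5/1.79 × [0.053×log₁₀(73.6/44.059) + 0.36×log₁₀(100.66/73.6)]
    = 1.3966 × [0.011811 + 0.048952] = 0.08486 m

S_c ≈ 84.9 mm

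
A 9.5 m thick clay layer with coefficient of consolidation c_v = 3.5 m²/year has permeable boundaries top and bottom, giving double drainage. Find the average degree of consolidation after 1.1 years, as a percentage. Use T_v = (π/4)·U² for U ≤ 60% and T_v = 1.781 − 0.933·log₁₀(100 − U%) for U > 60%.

U ≈ 46.6 %

Drainage path length: H_d = H/2 = 4.75 m (double drainage).
T_v = c_v·t/H_d² = 3.5×1.1/4.75² = 0.17064.
T_v = 0.17064 corresponds to the U ≤ 60% branch:
U = √(4T_v/π) = 0.4661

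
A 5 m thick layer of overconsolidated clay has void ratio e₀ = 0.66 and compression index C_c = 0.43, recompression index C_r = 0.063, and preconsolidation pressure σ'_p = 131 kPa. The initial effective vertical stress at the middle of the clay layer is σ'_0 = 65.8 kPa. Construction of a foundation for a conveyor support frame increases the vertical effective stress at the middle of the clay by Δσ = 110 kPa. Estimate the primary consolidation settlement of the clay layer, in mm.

S_c ≈ 222 mm

Final effective stress: σ'_f = 65.8 + 110 = 175.8 kPa.
σ'_f = 175.8 > σ'_p = 131 kPa, so the stress path crosses the preconsolidation pressure — recompression up to σ'_p, then virgin compression beyond:
S_c = H/(1+e₀)·[C_r·log₁₀(σ'_p/σ'_0) + C_c·log₁₀(σ'_f/σ'_p)]
    = 5/1.66 × [0.063×log₁₀(131/65.8) + 0.43×log₁₀(175.8/131)]
    = 3.012 × [0.01884 + 0.054931] = 0.2222 m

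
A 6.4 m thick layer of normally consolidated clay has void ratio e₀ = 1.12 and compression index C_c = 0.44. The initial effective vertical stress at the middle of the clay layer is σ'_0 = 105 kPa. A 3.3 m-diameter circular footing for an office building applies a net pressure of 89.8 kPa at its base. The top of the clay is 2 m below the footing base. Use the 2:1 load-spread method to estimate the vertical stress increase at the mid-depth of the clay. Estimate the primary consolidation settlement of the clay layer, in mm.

S_c ≈ 69.9 mm

Mid-depth of clay below the footing base: z = 2 + 6.4/2 = 5.2 m.
Stress increase at mid-clay by the 2:1 spreading method:
Δσ ≈ qD²/(D+z)² = 89.8×3.3²/(3.3+5.2)² = 13.535 kPa
Final effective stress: σ'_f = σ'_0 + Δσ = 105 + 13.535 = 118.53 kPa.
Normally consolidated clay, so the full stress increment lies on the virgin compression line:
S_c = C_c·H/(1+e₀)·log₁₀(σ'_f/σ'_0) = 0.44×6.4/(1+1.12)×log₁₀(118.53/105)
    = 1.3283 × 0.052639 = 0.06992 m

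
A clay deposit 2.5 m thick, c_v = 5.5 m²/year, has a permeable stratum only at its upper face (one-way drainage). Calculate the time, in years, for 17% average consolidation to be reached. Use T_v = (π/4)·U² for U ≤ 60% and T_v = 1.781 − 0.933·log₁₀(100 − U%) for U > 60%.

Drainage path length: H_d = H = 2.5 m (single drainage).
U ≤ 60%: T_v = (π/4)·U² = (π/4)×0.17² = 0.022698.
t = T_v·H_d²/c_v = 0.022698×2.5²/5.5 = 0.02579 years.

t ≈ 0.0258 years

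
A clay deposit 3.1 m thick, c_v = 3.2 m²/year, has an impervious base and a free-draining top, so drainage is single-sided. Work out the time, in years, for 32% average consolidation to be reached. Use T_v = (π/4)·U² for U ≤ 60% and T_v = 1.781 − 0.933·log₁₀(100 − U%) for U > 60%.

Drainage path length: H_d = H = 3.1 m (single drainage).
U ≤ 60%: T_v = (π/4)·U² = (π/4)×0.32² = 0.080425.
t = T_v·H_d²/c_v = 0.080425×3.1²/3.2 = 0.2415 years.

t ≈ 0.242 years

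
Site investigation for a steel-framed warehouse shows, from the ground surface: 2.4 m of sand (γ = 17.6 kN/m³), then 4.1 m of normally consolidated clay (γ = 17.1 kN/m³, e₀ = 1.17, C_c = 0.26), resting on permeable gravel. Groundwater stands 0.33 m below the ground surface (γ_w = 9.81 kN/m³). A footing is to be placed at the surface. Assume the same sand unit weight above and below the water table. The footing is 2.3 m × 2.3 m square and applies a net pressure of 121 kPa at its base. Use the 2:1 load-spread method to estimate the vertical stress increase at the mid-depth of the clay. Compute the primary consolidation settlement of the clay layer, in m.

Mid-depth of clay below the ground surface: z = 2.4 + 4.1/2 = 4.45 m.
Total vertical stress at mid-clay: σ_v = 17.6×2.4 + 17.1×2.05 = 77.295 kPa.
Pore pressure: u = 9.81×(4.45 − 0.33) = 40.417 kPa.
Initial effective stress: σ'_0 = σ_v − u = 77.295 − 40.417 = 36.878 kPa.
Stress increase at mid-clay by the 2:1 spreading method:
Δσ = qBL/((B+z)(L+z)) = 121×2.3×2.3/((2.3+4.45)(2.3+4.45)) = 14.049 kPa
Final effective stress: σ'_f = σ'_0 + Δσ = 36.878 + 14.049 = 50.927 kPa.
Normally consolidated clay, so the full stress increment lies on the virgin compression line:
S_c = C_c·H/(1+e₀)·log₁₀(σ'_f/σ'_0) = 0.26×4.1/(1+1.17)×log₁₀(50.927/36.878)
    = 0.49124 × 0.14018 = 0.06886 m

S_c ≈ 0.0689 m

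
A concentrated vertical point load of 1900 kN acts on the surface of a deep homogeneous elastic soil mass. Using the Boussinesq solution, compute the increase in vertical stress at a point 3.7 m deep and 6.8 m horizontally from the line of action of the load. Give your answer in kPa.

Boussinesq vertical stress below a point load on an elastic half-space:
Δσ_z = 3P/(2πz²) · [1 + (r/z)²]^(−5/2)
r/z = 6.8/3.7 = 1.8378; [1+(r/z)²]^(−5/2) = 0.02494.
Δσ_z = 3×1900/(2π×3.7²) × 0.02494 = 66.266 × 0.02494 = 1.653 kPa

Δσ_z ≈ 1.65 kPa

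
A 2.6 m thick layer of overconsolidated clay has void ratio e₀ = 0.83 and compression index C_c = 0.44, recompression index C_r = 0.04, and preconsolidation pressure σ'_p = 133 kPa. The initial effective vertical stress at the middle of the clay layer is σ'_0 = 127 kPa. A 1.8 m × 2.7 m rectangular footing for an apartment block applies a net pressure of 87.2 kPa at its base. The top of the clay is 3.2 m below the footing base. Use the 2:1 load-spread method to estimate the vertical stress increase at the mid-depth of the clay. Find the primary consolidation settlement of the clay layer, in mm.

Mid-depth of clay below the footing base: z = 3.2 + 2.6/2 = 4.5 m.
Stress increase at mid-clay by the 2:1 spreading method:
Δσ = qBL/((B+z)(L+z)) = 87.2×1.8×2.7/((1.8+4.5)(2.7+4.5)) = 9.3429 kPa
Final effective stress: σ'_f = 127 + 9.3429 = 136.34 kPa.
σ'_f = 136.34 > σ'_p = 133 kPa, so the stress path crosses the preconsolidation pressure — recompression up to σ'_p, then virgin compression beyond:
S_c = H/(1+e₀)·[C_r·log₁₀(σ'_p/σ'_0) + C_c·log₁₀(σ'_f/σ'_p)]
    = 2.6/1.83 × [0.04×log₁₀(133/127) + 0.44×log₁₀(136.34/133)]
    = 1.4208 × [0.00080192 + 0.0047395] = 0.007873 m

S_c ≈ 7.87 mm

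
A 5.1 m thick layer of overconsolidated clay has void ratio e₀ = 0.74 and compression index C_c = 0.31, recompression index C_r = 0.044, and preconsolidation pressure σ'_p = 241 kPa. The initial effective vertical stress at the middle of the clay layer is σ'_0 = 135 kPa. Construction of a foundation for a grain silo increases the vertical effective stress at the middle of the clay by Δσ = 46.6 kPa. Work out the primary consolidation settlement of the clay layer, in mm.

Final effective stress: σ'_f = 135 + 46.6 = 181.6 kPa.
σ'_f = 181.6 ≤ σ'_p = 241 kPa, so the clay remains overconsolidated and only the recompression index applies:
S_c = C_r·H/(1+e₀)·log₁₀(σ'_f/σ'_0) = 0.044×5.1/1.74×log₁₀(181.6/135)
    = 0.12896 × 0.12878 = 0.01661 m

S_c ≈ 16.6 mm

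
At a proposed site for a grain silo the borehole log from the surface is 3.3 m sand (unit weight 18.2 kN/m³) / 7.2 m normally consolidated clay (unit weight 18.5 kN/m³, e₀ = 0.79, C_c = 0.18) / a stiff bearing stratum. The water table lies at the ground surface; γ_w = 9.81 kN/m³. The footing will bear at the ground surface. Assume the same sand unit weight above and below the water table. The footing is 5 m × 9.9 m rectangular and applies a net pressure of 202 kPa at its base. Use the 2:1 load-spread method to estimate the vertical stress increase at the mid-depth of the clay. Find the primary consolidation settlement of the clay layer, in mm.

Mid-depth of clay below the ground surface: z = 3.3 + 7.2/2 = 6.9 m.
Total vertical stress at mid-clay: σ_v = 18.2×3.3 + 18.5×3.6 = 126.66 kPa.
Pore pressure: u = 9.81×(6.9 − 0) = 67.689 kPa.
Initial effective stress: σ'_0 = σ_v − u = 126.66 − 67.689 = 58.971 kPa.
Stress increase at mid-clay by the 2:1 spreading method:
Δσ = qBL/((B+z)(L+z)) = 202×5×9.9/((5+6.9)(9.9+6.9)) = 50.015 kPa
Final effective stress: σ'_f = σ'_0 + Δσ = 58.971 + 50.015 = 108.99 kPa.
Normally consolidated clay, so the full stress increment lies on the virgin compression line:
S_c = C_c·H/(1+e₀)·log₁₀(σ'_f/σ'_0) = 0.18×7.2/(1+0.79)×log₁₀(108.99/58.971)
    = 0.72402 × 0.26675 = 0.1931 m

S_c ≈ 193 mm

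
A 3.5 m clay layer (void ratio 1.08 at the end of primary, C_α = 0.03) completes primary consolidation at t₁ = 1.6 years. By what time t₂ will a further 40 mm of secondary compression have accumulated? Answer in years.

t₂ ≈ 9.92 years

S_s = C_α·H/(1+e_p)·log₁₀(t₂/t₁) ⇒ log₁₀(t₂/t₁) = S_s·(1+e_p)/(C_α·H).
log₁₀(t₂/t₁) = 0.04 × (1+1.08) / (0.03×3.5) = 0.7924
t₂ = t₁ × 10^0.7924 = 1.6 × 6.2 = 9.92 years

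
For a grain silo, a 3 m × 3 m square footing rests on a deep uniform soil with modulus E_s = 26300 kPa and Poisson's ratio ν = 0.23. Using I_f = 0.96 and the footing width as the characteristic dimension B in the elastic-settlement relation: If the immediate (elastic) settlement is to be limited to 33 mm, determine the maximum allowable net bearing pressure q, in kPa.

q ≈ 318 kPa

S_e = q·B·(1−ν²)/E_s · I_f  ⇒  q = S_e·E_s / (B·(1−ν²)·I_f).
q = 0.033 × 26300 / (3 × 0.9471 × 0.96) = 318.2 kPa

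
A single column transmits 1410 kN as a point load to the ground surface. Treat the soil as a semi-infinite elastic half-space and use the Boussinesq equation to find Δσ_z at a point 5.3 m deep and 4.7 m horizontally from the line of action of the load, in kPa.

Boussinesq vertical stress below a point load on an elastic half-space:
Δσ_z = 3P/(2πz²) · [1 + (r/z)²]^(−5/2)
r/z = 4.7/5.3 = 0.88679; [1+(r/z)²]^(−5/2) = 0.23445.
Δσ_z = 3×1410/(2π×5.3²) × 0.23445 = 23.967 × 0.23445 = 5.619 kPa

Δσ_z ≈ 5.62 kPa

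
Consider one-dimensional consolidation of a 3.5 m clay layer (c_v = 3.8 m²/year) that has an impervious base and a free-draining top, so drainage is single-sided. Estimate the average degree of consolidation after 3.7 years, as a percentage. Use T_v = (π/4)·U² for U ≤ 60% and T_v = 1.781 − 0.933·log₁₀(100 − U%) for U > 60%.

Drainage path length: H_d = H = 3.5 m (single drainage).
T_v = c_v·t/H_d² = 3.8×3.7/3.5² = 1.1478.
T_v = 1.1478 corresponds to the U > 60% branch:
U = 1 − 10^((1.781 − T_v)/0.933)/100 = 0.9523

U ≈ 95.2 %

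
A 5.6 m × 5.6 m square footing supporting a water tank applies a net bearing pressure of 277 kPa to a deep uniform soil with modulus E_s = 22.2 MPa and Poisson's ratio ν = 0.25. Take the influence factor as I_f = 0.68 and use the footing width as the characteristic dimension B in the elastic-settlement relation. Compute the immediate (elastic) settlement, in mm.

S_e ≈ 44.5 mm

Immediate (elastic) settlement: S_e = q·B·(1−ν²)/E_s · I_f.
E_s = 22.2 MPa = 22200 kPa.
S_e = 277 × 5.6 × (1 − 0.25²) / 22200 × 0.68
    = 277 × 5.6 × 0.9375 / 22200 × 0.68
    = 0.04454 m = 44.54 mm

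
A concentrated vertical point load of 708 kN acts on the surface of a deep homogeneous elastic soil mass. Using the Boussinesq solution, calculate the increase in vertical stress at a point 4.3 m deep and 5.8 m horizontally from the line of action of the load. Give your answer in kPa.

Δσ_z ≈ 1.37 kPa

Boussinesq vertical stress below a point load on an elastic half-space:
Δσ_z = 3P/(2πz²) · [1 + (r/z)²]^(−5/2)
r/z = 5.8/4.3 = 1.3488; [1+(r/z)²]^(−5/2) = 0.074924.
Δσ_z = 3×708/(2π×4.3²) × 0.074924 = 18.283 × 0.074924 = 1.37 kPa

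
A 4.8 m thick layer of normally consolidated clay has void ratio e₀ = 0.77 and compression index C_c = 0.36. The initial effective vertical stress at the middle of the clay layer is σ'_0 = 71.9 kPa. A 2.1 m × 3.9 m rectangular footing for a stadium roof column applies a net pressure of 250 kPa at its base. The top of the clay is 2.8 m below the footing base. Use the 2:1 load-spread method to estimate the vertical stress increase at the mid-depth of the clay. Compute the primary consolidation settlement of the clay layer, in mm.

Mid-depth of clay below the footing base: z = 2.8 + 4.8/2 = 5.2 m.
Stress increase at mid-clay by the 2:1 spreading method:
Δσ = qBL/((B+z)(L+z)) = 250×2.1×3.9/((2.1+5.2)(3.9+5.2)) = 30.822 kPa
Final effective stress: σ'_f = σ'_0 + Δσ = 71.9 + 30.822 = 102.72 kPa.
Normally consolidated clay, so the full stress increment lies on the virgin compression line:
S_c = C_c·H/(1+e₀)·log₁₀(σ'_f/σ'_0) = 0.36×4.8/(1+0.77)×log₁₀(102.72/71.9)
    = 0.97627 × 0.15493 = 0.1513 m

S_c ≈ 151 mm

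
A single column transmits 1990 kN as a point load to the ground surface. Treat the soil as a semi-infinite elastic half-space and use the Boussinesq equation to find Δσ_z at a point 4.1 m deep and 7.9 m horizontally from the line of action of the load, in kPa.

Δσ_z ≈ 1.17 kPa

Boussinesq vertical stress below a point load on an elastic half-space:
Δσ_z = 3P/(2πz²) · [1 + (r/z)²]^(−5/2)
r/z = 7.9/4.1 = 1.9268; [1+(r/z)²]^(−5/2) = 0.020741.
Δσ_z = 3×1990/(2π×4.1²) × 0.020741 = 56.523 × 0.020741 = 1.172 kPa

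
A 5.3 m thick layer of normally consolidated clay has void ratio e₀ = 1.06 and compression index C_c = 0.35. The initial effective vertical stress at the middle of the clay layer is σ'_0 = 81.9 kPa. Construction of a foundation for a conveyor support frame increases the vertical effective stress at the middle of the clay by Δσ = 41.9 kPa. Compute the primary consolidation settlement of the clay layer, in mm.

Final effective stress: σ'_f = σ'_0 + Δσ = 81.9 + 41.9 = 123.8 kPa.
Normally consolidated clay, so the full stress increment lies on the virgin compression line:
S_c = C_c·H/(1+e₀)·log₁₀(σ'_f/σ'_0) = 0.35×5.3/(1+1.06)×log₁₀(123.8/81.9)
    = 0.90049 × 0.17944 = 0.1616 m

S_c ≈ 162 mm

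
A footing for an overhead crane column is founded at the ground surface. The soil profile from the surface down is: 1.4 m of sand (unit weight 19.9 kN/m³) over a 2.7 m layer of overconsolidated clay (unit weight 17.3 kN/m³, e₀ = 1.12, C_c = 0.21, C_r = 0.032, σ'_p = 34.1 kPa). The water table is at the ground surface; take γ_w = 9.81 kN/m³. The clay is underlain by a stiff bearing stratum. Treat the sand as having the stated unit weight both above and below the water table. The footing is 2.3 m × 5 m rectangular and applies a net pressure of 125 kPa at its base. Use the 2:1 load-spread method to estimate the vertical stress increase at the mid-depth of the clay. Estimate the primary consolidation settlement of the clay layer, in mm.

S_c ≈ 73.5 mm

Mid-depth of clay below the ground surface: z = 1.4 + 2.7/2 = 2.75 m.
Total vertical stress at mid-clay: σ_v = 19.9×1.4 + 17.3×1.35 = 51.215 kPa.
Pore pressure: u = 9.81×(2.75 − 0) = 26.978 kPa.
Initial effective stress: σ'_0 = σ_v − u = 51.215 − 26.978 = 24.237 kPa.
Stress increase at mid-clay by the 2:1 spreading method:
Δσ = qBL/((B+z)(L+z)) = 125×2.3×5/((2.3+2.75)(5+2.75)) = 36.729 kPa
Final effective stress: σ'_f = 24.237 + 36.729 = 60.966 kPa.
σ'_f = 60.966 > σ'_p = 34.1 kPa, so the stress path crosses the preconsolidation pressure — recompression up to σ'_p, then virgin compression beyond:
S_c = H/(1+e₀)·[C_r·log₁₀(σ'_p/σ'_0) + C_c·log₁₀(σ'_f/σ'_p)]
    = 2.7/2.12 × [0.032×log₁₀(34.1/24.237) + 0.21×log₁₀(60.966/34.1)]
    = 1.2736 × [0.0047448 + 0.05299] = 0.07353 m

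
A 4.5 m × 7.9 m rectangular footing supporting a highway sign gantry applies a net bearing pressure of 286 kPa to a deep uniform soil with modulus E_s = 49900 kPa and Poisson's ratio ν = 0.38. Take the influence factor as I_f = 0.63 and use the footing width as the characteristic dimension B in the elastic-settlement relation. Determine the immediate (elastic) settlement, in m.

Immediate (elastic) settlement: S_e = q·B·(1−ν²)/E_s · I_f.
S_e = 286 × 4.5 × (1 − 0.38²) / 49900 × 0.63
    = 286 × 4.5 × 0.8556 / 49900 × 0.63
    = 0.0139 m

S_e ≈ 0.0139 m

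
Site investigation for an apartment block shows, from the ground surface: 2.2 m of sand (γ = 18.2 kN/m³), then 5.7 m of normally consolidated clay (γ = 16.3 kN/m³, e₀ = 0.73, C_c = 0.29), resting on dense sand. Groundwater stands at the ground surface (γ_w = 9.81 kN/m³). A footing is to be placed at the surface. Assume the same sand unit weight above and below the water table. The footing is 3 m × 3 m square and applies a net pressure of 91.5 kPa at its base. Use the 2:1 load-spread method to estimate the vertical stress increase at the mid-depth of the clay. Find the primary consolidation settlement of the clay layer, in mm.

S_c ≈ 123 mm

Mid-depth of clay below the ground surface: z = 2.2 + 5.7/2 = 5.05 m.
Total vertical stress at mid-clay: σ_v = 18.2×2.2 + 16.3×2.85 = 86.495 kPa.
Pore pressure: u = 9.81×(5.05 − 0) = 49.541 kPa.
Initial effective stress: σ'_0 = σ_v − u = 86.495 − 49.541 = 36.954 kPa.
Stress increase at mid-clay by the 2:1 spreading method:
Δσ = qBL/((B+z)(L+z)) = 91.5×3×3/((3+5.05)(3+5.05)) = 12.708 kPa
Final effective stress: σ'_f = σ'_0 + Δσ = 36.954 + 12.708 = 49.662 kPa.
Normally consolidated clay, so the full stress increment lies on the virgin compression line:
S_c = C_c·H/(1+e₀)·log₁₀(σ'_f/σ'_0) = 0.29×5.7/(1+0.73)×log₁₀(49.662/36.954)
    = 0.95549 × 0.12836 = 0.1226 m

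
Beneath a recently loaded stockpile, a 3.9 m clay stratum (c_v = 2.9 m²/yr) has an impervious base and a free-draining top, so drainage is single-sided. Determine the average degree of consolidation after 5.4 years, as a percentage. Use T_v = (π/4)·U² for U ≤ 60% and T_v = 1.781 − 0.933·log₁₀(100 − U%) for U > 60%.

Drainage path length: H_d = H = 3.9 m (single drainage).
T_v = c_v·t/H_d² = 2.9×5.4/3.9² = 1.0296.
T_v = 1.0296 corresponds to the U > 60% branch:
U = 1 − 10^((1.781 − T_v)/0.933)/100 = 0.9361

U ≈ 93.6 %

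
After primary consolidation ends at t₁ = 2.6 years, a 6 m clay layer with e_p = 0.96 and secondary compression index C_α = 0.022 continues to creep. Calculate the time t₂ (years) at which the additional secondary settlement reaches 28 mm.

S_s = C_α·H/(1+e_p)·log₁₀(t₂/t₁) ⇒ log₁₀(t₂/t₁) = S_s·(1+e_p)/(C_α·H).
log₁₀(t₂/t₁) = 0.028 × (1+0.96) / (0.022×6) = 0.4158
t₂ = t₁ × 10^0.4158 = 2.6 × 2.605 = 6.772 years

t₂ ≈ 6.77 years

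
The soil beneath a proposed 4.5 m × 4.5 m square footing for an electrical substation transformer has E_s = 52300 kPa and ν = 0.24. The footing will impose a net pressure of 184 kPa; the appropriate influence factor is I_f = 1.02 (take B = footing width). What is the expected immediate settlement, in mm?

Immediate (elastic) settlement: S_e = q·B·(1−ν²)/E_s · I_f.
S_e = 184 × 4.5 × (1 − 0.24²) / 52300 × 1.02
    = 184 × 4.5 × 0.9424 / 52300 × 1.02
    = 0.01522 m = 15.22 mm

S_e ≈ 15.2 mm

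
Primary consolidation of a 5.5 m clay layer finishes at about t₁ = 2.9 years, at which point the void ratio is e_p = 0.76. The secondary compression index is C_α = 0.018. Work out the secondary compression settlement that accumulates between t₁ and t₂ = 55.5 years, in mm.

S_s ≈ 72.1 mm

Secondary compression: S_s = C_α·H/(1+e_p)·log₁₀(t₂/t₁)
S_s = 0.018×5.5/(1+0.76)×log₁₀(55.5/2.9)
    = 0.05625 × 1.282 = 0.07211 m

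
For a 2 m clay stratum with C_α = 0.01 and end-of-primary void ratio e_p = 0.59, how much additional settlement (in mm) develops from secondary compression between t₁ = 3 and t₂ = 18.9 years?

Secondary compression: S_s = C_α·H/(1+e_p)·log₁₀(t₂/t₁)
S_s = 0.01×2/(1+0.59)×log₁₀(18.9/3)
    = 0.01258 × 0.7993 = 0.01005 m

S_s ≈ 10.1 mm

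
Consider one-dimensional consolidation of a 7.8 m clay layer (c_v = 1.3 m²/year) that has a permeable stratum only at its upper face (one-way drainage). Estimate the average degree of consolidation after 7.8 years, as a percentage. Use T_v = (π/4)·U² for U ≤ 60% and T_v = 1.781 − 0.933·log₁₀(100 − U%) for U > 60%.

U ≈ 46.1 %

Drainage path length: H_d = H = 7.8 m (single drainage).
T_v = c_v·t/H_d² = 1.3×7.8/7.8² = 0.16667.
T_v = 0.16667 corresponds to the U ≤ 60% branch:
U = √(4T_v/π) = 0.4607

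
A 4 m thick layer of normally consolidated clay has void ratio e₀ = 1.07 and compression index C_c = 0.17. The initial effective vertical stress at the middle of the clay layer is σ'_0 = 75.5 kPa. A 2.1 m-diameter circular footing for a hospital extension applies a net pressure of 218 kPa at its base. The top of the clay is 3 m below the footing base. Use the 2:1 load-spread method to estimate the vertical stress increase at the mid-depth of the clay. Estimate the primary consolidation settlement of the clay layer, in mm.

S_c ≈ 32.1 mm

Mid-depth of clay below the footing base: z = 3 + 4/2 = 5 m.
Stress increase at mid-clay by the 2:1 spreading method:
Δσ ≈ qD²/(D+z)² = 218×2.1²/(2.1+5)² = 19.071 kPa
Final effective stress: σ'_f = σ'_0 + Δσ = 75.5 + 19.071 = 94.571 kPa.
Normally consolidated clay, so the full stress increment lies on the virgin compression line:
S_c = C_c·H/(1+e₀)·log₁₀(σ'_f/σ'_0) = 0.17×4/(1+1.07)×log₁₀(94.571/75.5)
    = 0.3285 × 0.097811 = 0.03213 m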